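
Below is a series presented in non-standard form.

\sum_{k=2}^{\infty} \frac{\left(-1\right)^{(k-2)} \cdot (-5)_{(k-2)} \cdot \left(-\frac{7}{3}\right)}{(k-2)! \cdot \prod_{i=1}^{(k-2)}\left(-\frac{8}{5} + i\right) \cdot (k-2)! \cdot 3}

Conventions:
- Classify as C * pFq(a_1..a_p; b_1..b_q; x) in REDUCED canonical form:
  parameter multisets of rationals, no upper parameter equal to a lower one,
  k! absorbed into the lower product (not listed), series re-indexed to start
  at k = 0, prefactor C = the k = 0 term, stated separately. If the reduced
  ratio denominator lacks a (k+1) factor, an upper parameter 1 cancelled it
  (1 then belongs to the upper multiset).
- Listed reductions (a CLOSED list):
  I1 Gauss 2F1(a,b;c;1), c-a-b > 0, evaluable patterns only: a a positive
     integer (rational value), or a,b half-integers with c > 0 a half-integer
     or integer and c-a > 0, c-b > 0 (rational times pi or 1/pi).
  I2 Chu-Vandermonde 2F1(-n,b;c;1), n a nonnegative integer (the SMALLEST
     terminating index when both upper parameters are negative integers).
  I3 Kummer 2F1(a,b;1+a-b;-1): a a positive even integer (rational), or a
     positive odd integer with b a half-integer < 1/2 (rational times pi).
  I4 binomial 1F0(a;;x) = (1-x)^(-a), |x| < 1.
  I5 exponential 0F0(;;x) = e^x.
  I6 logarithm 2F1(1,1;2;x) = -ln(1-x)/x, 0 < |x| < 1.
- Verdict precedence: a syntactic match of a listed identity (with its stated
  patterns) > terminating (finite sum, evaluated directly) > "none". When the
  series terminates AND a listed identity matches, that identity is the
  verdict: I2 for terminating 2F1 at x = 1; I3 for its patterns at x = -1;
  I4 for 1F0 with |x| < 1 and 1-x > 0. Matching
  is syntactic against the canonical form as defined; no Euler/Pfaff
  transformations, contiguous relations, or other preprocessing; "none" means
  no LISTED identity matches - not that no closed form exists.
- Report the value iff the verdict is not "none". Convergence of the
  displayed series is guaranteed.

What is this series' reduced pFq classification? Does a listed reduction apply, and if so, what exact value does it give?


Structural cue: t_0 being -\frac{7}{9}, the denominator's factorial ratio (C = -7/9) is a lower Pochhammer.
Adjacent-term ratio: r(k) = -1 * (k-5) / [(k-\frac{3}{5}) (k+1) (k+1)] - rational in k. x = -1; t_0 = -\frac{7}{9}; negate the roots.

With C = -\frac{7}{9}: the canonical form is 1F2(-5; -\frac{3}{5}, 1; -1). Verdict: terminating - no listed pattern fits, but -5 in the upper list cuts the series at k = 5; direct evaluation. Sum: \frac{3432859}{132192}.


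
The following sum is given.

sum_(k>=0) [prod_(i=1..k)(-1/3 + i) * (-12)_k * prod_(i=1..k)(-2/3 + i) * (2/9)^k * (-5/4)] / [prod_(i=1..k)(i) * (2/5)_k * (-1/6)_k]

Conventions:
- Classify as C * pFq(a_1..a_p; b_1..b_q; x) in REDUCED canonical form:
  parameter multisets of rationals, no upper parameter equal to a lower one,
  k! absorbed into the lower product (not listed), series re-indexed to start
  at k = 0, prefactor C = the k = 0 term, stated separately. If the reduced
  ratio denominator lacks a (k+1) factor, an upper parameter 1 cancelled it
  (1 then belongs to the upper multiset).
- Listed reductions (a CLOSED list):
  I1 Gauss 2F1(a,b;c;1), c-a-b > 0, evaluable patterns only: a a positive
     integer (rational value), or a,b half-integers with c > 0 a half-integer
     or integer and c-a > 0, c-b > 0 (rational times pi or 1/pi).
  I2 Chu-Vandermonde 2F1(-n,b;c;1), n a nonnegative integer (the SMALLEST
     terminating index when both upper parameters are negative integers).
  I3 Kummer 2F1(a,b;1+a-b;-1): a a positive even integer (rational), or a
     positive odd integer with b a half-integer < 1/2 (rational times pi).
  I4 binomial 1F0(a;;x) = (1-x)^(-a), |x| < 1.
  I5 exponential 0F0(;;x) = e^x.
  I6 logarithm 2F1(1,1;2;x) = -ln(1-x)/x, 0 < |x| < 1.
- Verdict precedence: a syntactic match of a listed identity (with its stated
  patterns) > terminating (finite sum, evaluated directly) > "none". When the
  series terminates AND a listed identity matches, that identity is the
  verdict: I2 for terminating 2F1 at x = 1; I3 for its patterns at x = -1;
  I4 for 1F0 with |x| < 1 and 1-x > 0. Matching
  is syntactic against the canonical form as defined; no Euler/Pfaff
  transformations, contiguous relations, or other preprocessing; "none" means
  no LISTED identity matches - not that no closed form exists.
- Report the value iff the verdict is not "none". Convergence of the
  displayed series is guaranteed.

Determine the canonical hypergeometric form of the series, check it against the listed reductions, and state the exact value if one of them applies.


The tell: t_0 = -5/4 here, and the running product (C = -5/4, x = 2/9) telescopes to a rising factorial.
Adjacent-term ratio: r(k) = (2/9) * (k-12) (k+1/3) (k+2/3) / [(k-1/6) (k+2/5) (k+1)] - rational; roots negated = parameters, x = (2/9), C = -5/4.

Prefactor -5/4, argument 2/9: 3F2 with upper {-12, 1/3, 2/3} over lower {-1/6, 2/5}. Verdict: terminating - no listed pattern fits, but -12 in the upper list cuts the series at k = 12; direct evaluation. Its exact value is -1712387745886592716163137556392006085/884067741742025369265663702111917508.


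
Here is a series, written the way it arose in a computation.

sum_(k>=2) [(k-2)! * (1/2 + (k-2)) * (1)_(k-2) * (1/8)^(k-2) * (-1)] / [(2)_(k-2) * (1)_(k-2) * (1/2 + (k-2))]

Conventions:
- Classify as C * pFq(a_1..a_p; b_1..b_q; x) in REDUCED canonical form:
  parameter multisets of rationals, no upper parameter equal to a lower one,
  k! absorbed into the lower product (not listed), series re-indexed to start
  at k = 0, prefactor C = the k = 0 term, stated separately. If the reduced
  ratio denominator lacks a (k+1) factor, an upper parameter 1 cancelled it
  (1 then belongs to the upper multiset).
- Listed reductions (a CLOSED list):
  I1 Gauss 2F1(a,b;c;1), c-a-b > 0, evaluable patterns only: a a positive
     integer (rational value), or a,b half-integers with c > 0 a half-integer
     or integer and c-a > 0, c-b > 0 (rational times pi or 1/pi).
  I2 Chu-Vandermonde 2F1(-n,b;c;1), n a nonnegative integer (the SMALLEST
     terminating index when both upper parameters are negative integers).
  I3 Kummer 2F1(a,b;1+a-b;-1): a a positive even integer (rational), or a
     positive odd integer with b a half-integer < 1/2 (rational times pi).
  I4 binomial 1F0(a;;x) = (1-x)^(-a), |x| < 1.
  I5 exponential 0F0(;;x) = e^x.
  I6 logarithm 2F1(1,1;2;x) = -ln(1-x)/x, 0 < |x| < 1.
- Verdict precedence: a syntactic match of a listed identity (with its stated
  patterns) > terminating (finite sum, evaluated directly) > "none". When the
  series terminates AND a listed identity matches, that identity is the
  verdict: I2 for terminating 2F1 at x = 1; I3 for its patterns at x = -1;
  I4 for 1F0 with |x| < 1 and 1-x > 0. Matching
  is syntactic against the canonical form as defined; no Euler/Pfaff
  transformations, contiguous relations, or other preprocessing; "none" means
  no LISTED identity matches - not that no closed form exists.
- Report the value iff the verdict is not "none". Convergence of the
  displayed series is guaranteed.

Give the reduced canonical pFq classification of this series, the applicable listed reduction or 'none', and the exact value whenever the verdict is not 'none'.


First insight: with t_0 = -1, (1)_k (C = -1, x = 1/8) is k! itself.
Ratio: r(k) = (1/8) * (k+1) (k+1) / [(k+2) (k+1)] - rational in k, leading ratio (1/8); with t_0 = -1, classification follows.

The series (x = 1/8) is 2F1: upper {1, 1}, lower {2}, prefactor -1. Verdict: this is the I6 logarithm reduction (the logarithm: parameters (1,1;2), x = 1/8). Sum: 8 * ln(7/8).


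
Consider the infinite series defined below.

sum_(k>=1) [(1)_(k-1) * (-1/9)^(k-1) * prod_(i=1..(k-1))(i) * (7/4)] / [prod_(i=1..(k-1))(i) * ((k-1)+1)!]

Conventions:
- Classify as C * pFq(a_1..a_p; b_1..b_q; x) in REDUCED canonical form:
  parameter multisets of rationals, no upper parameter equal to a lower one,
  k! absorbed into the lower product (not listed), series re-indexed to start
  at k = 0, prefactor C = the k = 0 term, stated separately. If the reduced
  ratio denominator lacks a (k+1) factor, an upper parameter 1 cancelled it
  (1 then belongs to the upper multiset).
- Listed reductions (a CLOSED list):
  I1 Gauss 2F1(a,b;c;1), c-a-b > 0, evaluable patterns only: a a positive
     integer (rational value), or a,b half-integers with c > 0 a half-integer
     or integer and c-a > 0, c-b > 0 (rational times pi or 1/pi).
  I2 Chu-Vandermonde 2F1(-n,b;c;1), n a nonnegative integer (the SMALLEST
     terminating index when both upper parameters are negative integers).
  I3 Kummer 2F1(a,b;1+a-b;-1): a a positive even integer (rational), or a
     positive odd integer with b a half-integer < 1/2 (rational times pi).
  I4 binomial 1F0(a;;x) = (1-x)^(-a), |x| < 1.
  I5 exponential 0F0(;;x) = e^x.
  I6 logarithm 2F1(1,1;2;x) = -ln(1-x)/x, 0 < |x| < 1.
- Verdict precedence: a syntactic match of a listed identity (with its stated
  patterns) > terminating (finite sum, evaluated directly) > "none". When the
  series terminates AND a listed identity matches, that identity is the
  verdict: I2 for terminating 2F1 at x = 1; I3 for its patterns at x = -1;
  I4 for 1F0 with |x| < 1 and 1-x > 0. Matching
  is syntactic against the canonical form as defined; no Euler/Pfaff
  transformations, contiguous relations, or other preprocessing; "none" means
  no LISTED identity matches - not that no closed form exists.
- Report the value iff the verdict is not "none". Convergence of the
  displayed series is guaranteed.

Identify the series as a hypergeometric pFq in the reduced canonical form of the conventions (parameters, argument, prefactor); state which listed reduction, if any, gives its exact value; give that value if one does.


This is 7/4 * 2F1(1, 1; 2; -1/9) in reduced canonical form. Verdict at x = -1/9: logarithm (I6) matches (the logarithm: parameters (1,1;2), x = -1/9). Exact value: (63/4) * ln(10/9).

The tell: t_0 being 7/4, the denominator's factorial ratio (C = 7/4) is a lower Pochhammer.
Step ratio: r(k) = (-1/9) * (k+1) (k+1) / [(k+2) (k+1)] - rational; roots negated = parameters, x = (-1/9), C = 7/4.


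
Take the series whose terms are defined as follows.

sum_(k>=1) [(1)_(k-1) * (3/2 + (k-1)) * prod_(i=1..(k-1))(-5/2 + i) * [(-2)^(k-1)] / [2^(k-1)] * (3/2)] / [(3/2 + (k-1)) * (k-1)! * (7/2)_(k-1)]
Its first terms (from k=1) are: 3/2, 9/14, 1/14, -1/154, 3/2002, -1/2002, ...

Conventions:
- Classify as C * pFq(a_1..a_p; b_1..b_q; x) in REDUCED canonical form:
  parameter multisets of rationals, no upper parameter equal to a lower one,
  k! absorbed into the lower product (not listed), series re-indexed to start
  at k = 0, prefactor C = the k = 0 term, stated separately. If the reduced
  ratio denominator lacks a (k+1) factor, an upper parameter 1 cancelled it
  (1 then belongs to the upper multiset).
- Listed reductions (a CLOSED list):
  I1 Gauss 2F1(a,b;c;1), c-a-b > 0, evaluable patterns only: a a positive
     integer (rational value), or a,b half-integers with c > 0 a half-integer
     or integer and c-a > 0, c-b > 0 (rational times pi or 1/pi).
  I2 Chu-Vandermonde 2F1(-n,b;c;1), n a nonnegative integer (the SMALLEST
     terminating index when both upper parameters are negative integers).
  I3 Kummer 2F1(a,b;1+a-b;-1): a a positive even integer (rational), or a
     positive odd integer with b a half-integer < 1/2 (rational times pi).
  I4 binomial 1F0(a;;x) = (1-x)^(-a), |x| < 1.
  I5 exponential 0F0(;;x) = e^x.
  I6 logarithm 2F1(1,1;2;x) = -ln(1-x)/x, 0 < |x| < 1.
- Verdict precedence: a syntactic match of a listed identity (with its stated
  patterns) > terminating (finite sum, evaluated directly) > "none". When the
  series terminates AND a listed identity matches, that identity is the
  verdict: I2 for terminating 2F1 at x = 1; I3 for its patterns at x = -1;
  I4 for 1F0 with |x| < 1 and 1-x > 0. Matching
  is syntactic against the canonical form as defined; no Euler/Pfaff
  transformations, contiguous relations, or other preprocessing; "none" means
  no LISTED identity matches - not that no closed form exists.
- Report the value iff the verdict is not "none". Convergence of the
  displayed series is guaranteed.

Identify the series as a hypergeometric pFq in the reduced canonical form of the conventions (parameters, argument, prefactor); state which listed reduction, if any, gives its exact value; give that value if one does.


x = -1 here; the reduced form reads 2F1, upper {-3/2, 1}, lower {7/2}, C = 3/2. Verdict at x = -1: Kummer's theorem (I3) matches (x = -1; c = 7/2 equals 1+a-b for upper {-3/2, 1}: listed pattern). Sum: (45/64) * pi.

Key observation: t_0 = 3/2 here, and k + 3/2 divides numerator and denominator alike; prefactor 3/2 after cancelling.
Ratio: r(k) = (-1) * (k-3/2) (k+1) / [(k+7/2) (k+1)] - rational; roots negated = parameters, x = (-1), C = 3/2.


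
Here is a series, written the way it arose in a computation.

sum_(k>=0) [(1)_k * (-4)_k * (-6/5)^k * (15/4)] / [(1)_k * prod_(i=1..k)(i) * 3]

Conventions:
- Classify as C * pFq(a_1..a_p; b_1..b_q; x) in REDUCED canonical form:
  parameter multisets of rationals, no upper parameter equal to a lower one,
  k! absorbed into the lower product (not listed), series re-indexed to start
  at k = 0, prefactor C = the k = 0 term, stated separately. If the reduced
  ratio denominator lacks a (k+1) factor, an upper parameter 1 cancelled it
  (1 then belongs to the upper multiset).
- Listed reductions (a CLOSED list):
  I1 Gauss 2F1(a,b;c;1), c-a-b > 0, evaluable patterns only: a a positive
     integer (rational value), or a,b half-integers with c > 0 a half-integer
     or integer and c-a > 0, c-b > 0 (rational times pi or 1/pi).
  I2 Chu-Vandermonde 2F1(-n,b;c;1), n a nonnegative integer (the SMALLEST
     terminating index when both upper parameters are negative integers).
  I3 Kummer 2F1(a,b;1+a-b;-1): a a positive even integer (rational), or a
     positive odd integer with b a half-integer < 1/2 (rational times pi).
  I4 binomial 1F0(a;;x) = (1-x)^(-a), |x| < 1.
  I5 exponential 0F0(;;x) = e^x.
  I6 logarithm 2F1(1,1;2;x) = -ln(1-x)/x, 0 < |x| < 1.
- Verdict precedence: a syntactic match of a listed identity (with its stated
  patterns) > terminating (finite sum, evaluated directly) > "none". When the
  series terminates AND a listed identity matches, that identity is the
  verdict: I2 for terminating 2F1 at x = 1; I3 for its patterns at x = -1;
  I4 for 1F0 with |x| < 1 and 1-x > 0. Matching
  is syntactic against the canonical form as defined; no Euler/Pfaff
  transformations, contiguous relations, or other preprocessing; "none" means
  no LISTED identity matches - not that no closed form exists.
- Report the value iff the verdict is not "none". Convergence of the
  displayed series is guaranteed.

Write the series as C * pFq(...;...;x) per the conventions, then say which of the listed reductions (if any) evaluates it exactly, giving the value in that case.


Classification (C = 5/4): 1F0 with upper {-4}, lower {-}, argument x = -6/5. Verdict: terminating. (-4)_k vanishes past k = 4, leaving a 5-term sum, computed directly. Hence: 14641/500.

Key observation: t_0 = 5/4 here, and (1)_k (C = 5/4, x = -6/5) is k! itself.
Adjacent-term ratio: r(k) = (-6/5) * (k-4) / [(k+1)] - rational in k. x = (-6/5); t_0 = 5/4; negate the roots.


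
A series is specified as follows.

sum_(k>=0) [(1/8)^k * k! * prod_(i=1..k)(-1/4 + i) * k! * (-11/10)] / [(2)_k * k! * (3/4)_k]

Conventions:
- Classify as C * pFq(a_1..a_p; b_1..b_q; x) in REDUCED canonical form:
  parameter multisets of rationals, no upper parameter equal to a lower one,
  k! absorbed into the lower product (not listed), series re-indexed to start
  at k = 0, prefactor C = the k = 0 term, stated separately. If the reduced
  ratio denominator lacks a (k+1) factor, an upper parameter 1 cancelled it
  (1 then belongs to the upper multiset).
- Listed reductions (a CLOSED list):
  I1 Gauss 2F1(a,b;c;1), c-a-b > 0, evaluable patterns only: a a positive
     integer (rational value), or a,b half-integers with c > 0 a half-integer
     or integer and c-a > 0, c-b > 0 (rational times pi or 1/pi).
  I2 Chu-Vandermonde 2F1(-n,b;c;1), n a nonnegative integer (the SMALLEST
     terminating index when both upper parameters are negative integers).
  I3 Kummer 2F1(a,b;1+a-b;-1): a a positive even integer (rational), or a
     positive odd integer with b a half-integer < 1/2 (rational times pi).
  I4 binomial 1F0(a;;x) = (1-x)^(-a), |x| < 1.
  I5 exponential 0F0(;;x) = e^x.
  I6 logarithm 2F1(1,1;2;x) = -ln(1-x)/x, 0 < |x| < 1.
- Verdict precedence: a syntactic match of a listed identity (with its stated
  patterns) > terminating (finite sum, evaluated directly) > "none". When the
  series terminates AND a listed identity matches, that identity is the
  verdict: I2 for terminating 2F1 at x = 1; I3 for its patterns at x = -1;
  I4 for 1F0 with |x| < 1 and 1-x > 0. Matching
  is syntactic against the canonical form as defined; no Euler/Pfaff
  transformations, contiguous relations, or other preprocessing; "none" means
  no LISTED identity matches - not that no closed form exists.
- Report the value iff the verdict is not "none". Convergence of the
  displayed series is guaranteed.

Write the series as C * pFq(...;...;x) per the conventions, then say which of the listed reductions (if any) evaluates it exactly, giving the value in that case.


Classification (C = -11/10): 2F1 with upper {1, 1}, lower {2}, argument x = 1/8. Verdict (x = 1/8): the I6 logarithm reduction applies (the logarithm: parameters (1,1;2), x = 1/8). Sum: (44/5) * ln(7/8).

Key step: from the first term -11/10: the parameter 3/4 appears in both the upper and lower lists and cancels.
Consecutive-term ratio: r(k) = (1/8) * (k+1) (k+1) / [(k+2) (k+1)] - rational; roots negated = parameters, x = (1/8), C = -11/10.


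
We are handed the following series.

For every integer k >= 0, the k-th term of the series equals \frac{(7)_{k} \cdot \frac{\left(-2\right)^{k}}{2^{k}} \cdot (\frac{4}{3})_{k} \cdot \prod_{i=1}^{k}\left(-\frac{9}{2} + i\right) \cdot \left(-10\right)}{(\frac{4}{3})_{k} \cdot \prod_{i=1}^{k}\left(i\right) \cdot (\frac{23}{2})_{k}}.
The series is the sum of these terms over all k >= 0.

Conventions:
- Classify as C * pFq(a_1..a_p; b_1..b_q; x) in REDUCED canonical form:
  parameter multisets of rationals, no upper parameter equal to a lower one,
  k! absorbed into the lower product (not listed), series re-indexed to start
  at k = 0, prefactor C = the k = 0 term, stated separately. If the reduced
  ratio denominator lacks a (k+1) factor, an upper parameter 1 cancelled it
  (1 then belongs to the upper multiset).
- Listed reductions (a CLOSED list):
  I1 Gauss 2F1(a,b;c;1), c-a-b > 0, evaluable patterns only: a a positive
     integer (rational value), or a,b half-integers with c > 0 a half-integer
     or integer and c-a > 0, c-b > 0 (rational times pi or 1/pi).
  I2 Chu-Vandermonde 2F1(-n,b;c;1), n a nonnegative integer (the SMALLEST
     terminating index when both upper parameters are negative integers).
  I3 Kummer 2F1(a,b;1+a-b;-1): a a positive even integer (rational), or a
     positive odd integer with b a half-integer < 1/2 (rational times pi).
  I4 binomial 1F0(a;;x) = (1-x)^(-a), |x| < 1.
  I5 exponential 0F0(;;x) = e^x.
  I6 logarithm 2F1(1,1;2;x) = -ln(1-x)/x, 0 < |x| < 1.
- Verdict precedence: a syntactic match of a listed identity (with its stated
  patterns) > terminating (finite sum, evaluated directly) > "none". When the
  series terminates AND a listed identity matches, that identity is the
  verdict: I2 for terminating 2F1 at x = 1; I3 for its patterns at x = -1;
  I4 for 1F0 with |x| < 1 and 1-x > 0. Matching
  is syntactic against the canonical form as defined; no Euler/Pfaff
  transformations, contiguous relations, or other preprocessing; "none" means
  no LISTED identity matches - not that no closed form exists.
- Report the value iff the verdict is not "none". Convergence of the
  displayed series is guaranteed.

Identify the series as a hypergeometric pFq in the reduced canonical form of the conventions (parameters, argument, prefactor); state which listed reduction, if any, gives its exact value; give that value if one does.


This is -10 * 2F1(-\frac{7}{2}, 7; \frac{23}{2}; -1) in reduced canonical form. Verdict: the Kummer evaluation I3 matches (x = -1; c = \frac{23}{2} equals 1+a-b for upper {-\frac{7}{2}, 7}: listed pattern). Its exact value is \left(-\frac{72747675}{4194304}\right) \cdot \pi.

Key observation: t_0 being -10, the running product (C = -10, x = -1) telescopes to a rising factorial.
Step ratio: r(k) = -1 * (k-\frac{7}{2}) (k+7) / [(k+\frac{23}{2}) (k+1)] - rational; roots negated = parameters, x = -1, C = -10.


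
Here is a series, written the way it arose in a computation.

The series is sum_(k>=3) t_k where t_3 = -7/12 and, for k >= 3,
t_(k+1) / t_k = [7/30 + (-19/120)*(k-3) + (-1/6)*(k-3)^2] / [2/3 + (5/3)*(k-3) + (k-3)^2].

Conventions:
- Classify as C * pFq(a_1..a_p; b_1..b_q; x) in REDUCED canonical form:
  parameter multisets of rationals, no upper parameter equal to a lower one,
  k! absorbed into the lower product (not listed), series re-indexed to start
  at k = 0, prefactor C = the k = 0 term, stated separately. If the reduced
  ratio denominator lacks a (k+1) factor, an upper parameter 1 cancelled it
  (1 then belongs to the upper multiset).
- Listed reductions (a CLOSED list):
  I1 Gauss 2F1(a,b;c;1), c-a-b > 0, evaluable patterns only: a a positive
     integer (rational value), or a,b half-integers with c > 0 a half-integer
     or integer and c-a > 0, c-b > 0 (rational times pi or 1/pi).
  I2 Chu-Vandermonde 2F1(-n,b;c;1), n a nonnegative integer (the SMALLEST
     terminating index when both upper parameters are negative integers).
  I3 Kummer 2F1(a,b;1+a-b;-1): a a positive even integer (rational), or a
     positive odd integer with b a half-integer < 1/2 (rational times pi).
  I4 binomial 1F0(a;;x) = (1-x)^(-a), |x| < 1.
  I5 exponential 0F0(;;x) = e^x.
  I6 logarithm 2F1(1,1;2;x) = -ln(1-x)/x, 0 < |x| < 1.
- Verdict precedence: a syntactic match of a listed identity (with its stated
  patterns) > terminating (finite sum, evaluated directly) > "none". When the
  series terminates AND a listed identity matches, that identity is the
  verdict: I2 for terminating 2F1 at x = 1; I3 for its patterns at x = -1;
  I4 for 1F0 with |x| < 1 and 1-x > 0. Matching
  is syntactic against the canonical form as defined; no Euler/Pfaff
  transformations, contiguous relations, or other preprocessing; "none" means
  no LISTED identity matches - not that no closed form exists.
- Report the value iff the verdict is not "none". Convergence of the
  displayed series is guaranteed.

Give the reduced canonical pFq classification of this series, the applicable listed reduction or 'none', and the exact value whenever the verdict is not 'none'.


Canonical form: C = -7/12 times 2F1 with upper {-4/5, 7/4}, lower {2/3}, x = -1/6. Verdict: none. No listed pattern accepts 2F1(-4/5, 7/4; 2/3; -1/6).

Structural cue: t_0 being -7/12, the expanded ratio factors over Q; C = -7/12, x = -1/6, roots give parameters.
Ratio: r(k) = (-1/6) * (k-4/5) (k+7/4) / [(k+2/3) (k+1)] - rational in k. x = (-1/6); t_0 = -7/12; negate the roots.


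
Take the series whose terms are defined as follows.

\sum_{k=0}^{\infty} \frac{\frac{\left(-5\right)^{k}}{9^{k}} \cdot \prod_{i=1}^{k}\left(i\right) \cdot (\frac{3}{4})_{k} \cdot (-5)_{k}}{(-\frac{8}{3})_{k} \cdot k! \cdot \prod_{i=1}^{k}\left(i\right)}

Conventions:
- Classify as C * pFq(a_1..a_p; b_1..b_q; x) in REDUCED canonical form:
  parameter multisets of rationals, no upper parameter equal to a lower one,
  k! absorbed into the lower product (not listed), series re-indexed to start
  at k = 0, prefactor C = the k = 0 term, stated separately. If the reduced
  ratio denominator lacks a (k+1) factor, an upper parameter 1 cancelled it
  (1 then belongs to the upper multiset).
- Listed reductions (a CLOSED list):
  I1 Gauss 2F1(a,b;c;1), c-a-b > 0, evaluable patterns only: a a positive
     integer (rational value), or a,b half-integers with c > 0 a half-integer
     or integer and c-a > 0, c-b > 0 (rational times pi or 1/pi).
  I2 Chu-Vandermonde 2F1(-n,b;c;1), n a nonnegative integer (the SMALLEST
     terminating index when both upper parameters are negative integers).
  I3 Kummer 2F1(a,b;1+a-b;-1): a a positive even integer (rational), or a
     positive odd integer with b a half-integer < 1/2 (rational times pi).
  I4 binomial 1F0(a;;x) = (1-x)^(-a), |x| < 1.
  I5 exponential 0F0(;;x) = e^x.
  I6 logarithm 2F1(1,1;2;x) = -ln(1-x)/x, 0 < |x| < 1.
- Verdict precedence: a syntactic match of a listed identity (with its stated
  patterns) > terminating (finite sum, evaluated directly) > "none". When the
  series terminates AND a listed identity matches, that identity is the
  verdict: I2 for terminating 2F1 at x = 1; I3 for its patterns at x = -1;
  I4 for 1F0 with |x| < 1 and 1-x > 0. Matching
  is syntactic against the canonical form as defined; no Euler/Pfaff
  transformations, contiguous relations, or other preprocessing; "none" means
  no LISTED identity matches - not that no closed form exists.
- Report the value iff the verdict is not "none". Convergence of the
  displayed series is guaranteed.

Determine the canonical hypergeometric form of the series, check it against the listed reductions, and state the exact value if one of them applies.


Structural cue: from the first term 1: the parameter 1 appears in both the upper and lower lists and cancels.
Term ratio: r(k) = -\frac{5}{9} * (k-5) (k+\frac{3}{4}) / [(k-\frac{8}{3}) (k+1)] - poly over poly, x = -\frac{5}{9} from leading terms; C = 1 at k = 0.

This is 1 * 2F1(-5, \frac{3}{4}; -\frac{8}{3}; -\frac{5}{9}) in reduced canonical form. Verdict: terminating. With -5 upstairs the series is a 6-term polynomial sum; evaluated term by term. Value: -\frac{17818003}{1769472}.


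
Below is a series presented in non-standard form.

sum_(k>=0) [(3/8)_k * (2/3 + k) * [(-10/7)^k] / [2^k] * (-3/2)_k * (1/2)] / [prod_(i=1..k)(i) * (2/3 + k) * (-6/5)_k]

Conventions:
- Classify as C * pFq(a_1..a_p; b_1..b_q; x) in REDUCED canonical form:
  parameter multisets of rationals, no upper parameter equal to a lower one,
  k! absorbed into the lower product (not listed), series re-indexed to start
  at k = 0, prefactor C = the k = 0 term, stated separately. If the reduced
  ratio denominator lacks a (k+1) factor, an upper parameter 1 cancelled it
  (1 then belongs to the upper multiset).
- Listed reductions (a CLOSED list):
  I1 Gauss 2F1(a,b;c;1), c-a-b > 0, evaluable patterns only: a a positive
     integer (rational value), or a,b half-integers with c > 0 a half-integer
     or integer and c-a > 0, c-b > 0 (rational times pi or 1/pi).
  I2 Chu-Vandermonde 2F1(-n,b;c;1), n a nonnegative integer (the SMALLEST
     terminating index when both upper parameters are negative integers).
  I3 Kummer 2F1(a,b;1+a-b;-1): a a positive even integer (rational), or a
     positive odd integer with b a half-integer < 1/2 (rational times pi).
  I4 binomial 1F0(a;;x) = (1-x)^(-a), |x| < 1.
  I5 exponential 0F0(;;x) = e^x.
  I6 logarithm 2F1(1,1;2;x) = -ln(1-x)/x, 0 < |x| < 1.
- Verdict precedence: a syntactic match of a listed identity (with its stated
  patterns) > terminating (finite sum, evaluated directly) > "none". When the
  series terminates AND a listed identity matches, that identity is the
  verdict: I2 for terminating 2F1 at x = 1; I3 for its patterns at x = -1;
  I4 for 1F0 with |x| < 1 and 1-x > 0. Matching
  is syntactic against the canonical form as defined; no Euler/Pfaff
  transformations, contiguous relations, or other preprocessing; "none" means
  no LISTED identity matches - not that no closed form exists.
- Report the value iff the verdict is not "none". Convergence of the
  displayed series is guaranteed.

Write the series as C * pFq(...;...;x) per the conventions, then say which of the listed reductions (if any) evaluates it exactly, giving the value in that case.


x = -5/7 here; the reduced form reads 2F1, upper {-3/2, 3/8}, lower {-6/5}, C = 1/2. Verdict: none - this 2F1 at x = -5/7 matches no listed pattern, and upper {-3/2, 3/8} holds no stopper.

Structural cue: x = (-5/7) and the two k-th powers (C = 1/2) combine into one argument.
Consecutive-term ratio: r(k) = (-5/7) * (k-3/2) (k+3/8) / [(k-6/5) (k+1)] - poly over poly, x = (-5/7) from leading terms; C = 1/2 at k = 0.


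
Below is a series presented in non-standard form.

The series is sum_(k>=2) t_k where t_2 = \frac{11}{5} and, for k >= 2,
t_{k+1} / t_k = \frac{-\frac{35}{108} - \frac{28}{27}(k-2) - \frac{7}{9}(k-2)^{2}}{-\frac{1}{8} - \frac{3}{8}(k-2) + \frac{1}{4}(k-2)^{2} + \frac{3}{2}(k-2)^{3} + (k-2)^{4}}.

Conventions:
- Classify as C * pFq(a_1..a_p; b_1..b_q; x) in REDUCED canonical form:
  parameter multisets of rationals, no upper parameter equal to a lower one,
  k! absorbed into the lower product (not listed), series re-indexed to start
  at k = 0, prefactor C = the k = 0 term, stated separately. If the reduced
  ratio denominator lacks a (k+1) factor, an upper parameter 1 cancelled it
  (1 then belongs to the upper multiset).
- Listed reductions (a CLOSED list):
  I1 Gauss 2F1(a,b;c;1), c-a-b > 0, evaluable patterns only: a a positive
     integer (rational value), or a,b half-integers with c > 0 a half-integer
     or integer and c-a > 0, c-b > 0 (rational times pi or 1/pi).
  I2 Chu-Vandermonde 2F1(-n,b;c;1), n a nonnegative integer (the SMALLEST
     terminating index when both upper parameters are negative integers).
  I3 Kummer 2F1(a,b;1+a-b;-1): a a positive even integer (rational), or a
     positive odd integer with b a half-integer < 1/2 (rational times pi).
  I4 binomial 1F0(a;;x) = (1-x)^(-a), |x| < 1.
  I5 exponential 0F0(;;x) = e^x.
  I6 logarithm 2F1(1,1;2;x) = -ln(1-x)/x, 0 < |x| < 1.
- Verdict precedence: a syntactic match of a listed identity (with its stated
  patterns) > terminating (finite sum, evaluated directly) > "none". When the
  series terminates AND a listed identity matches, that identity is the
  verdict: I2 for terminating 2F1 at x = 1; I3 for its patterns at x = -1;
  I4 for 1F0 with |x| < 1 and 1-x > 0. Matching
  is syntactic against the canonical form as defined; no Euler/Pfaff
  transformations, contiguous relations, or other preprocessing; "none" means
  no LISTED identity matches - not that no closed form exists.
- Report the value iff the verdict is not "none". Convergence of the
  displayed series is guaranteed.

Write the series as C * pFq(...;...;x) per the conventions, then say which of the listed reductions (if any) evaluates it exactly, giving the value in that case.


Structural cue: t_0 being \frac{11}{5}, cancel k + 1/2 from the displayed ratio first; then C = 11/5, x = -7/9.
Consecutive-term ratio: r(k) = -\frac{7}{9} * (k+\frac{5}{6}) / [(k-\frac{1}{2}) (k+\frac{1}{2}) (k+1)] - poly over poly, x = -\frac{7}{9} from leading terms; C = \frac{11}{5} at k = 0.

Reduced: x = -\frac{7}{9}, 1F2, upper = {\frac{5}{6}}, lower = {-\frac{1}{2}, \frac{1}{2}}, C = \frac{11}{5}. Verdict: none. A 1F2 with upper {\frac{5}{6}} fits none of I1-I6 at x = -\frac{7}{9}; the sum runs forever.


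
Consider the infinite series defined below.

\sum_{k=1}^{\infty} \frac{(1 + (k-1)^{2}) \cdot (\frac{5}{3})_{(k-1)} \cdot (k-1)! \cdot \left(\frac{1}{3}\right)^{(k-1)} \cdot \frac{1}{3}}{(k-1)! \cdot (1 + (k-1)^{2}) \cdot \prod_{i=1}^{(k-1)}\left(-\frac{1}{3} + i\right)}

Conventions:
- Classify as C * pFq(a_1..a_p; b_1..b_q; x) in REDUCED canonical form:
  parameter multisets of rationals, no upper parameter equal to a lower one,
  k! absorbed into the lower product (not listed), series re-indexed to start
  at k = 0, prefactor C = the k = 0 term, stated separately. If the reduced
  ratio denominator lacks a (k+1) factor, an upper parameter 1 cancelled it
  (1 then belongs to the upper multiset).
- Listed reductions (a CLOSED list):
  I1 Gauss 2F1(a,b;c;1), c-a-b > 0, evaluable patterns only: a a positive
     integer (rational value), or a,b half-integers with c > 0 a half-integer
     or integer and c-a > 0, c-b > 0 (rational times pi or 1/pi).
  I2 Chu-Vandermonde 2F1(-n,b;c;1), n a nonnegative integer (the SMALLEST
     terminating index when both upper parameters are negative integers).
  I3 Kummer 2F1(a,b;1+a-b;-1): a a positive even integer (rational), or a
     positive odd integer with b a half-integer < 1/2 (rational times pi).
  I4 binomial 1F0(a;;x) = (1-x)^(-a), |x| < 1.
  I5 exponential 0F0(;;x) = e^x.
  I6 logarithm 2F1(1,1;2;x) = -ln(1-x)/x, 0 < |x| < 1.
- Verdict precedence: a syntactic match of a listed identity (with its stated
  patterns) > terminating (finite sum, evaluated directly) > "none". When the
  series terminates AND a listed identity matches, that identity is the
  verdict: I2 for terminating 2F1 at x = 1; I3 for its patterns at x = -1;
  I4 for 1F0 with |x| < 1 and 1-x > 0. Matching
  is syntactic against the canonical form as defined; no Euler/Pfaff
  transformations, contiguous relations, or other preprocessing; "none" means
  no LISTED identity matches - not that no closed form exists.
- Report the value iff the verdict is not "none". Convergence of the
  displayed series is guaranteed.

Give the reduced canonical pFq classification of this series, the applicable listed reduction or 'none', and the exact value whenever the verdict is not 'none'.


With C = \frac{1}{3}: the canonical form is 2F1(1, \frac{5}{3}; \frac{2}{3}; \frac{1}{3}). Verdict: none. Every listed pattern misses the 2F1 form at \frac{1}{3}, upper {1, \frac{5}{3}}.

First insight: from the first term \frac{1}{3}: striking the common factor k^2 + 1 reduces the term (C = 1/3, x = 1/3).
Term ratio: r(k) = \frac{1}{3} * (k+1) (k+\frac{5}{3}) / [(k+\frac{2}{3}) (k+1)] - poly over poly, x = \frac{1}{3} from leading terms; C = \frac{1}{3} at k = 0.


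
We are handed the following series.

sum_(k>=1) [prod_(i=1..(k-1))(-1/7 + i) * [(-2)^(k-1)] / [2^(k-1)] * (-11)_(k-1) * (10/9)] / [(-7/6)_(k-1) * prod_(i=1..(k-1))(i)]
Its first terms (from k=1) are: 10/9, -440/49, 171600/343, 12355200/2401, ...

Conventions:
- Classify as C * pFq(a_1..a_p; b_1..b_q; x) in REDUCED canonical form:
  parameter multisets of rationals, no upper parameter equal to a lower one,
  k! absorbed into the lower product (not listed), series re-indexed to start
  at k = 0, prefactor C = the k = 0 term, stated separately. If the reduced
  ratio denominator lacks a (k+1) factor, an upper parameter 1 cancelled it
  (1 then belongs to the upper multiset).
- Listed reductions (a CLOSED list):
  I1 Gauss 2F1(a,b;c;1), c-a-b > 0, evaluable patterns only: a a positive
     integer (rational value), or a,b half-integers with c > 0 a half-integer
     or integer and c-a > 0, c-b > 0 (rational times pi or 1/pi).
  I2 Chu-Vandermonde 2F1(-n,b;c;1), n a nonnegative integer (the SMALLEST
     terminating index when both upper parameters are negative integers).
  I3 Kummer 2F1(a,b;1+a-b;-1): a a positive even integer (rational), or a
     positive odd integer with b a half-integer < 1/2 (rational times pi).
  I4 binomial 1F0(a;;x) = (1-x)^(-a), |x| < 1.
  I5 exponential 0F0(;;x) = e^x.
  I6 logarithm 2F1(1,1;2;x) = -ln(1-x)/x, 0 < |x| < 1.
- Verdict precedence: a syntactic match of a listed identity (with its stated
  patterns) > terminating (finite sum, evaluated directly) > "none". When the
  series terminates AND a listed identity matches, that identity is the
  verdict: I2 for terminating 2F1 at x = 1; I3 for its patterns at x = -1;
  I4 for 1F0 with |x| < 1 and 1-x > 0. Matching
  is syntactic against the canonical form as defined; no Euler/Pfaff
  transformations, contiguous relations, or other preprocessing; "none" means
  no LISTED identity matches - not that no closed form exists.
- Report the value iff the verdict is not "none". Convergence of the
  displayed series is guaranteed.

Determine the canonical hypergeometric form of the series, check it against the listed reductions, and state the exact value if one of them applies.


The series (x = -1) is 2F1: upper {-11, 6/7}, lower {-7/6}, prefactor 10/9. Verdict: terminating - upper -11 stops the sum at k = 11; the 12 terms are added exactly. Its exact value is 468372907546278668248990/1448827201117793511.

Structural cue: x = (-1) and the two k-th powers (C = 10/9, x = -1) combine into one argument.
Ratio: r(k) = (-1) * (k-11) (k+6/7) / [(k-7/6) (k+1)] - poly over poly, x = (-1) from leading terms; C = 10/9 at k = 0.


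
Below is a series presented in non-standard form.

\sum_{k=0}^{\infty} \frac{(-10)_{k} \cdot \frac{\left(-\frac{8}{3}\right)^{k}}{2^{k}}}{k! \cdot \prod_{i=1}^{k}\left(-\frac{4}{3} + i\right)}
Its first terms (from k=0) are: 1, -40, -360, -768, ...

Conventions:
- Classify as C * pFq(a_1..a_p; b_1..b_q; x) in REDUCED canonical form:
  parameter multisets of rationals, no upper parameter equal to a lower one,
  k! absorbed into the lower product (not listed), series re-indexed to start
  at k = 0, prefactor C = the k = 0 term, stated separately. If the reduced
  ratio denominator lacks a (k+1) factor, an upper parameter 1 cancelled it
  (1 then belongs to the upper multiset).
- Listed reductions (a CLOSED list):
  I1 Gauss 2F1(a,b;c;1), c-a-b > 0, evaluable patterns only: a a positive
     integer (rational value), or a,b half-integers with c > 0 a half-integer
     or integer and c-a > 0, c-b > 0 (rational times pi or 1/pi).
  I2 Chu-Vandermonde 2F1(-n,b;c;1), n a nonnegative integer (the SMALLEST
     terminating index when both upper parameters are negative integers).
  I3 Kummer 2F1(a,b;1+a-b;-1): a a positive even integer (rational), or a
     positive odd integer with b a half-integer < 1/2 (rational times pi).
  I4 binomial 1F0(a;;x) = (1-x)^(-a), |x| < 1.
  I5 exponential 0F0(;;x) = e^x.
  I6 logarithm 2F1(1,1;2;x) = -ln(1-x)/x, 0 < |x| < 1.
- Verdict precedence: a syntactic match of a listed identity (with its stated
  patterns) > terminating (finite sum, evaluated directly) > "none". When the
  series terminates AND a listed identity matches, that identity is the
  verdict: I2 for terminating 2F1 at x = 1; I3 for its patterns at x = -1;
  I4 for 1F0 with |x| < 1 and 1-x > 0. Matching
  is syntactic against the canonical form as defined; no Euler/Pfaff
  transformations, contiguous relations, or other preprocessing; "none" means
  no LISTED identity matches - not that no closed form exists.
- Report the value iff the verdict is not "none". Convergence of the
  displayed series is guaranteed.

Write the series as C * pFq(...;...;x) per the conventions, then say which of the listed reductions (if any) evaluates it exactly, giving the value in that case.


First insight: t_0 = 1 here, and the two k-th powers (prefactor 1) combine into one argument.
Step ratio: r(k) = -\frac{4}{3} * (k-10) / [(k-\frac{1}{3}) (k+1)] - poly over poly, x = -\frac{4}{3} from leading terms; C = 1 at k = 0.

At argument -\frac{4}{3}: a 1F1 with upper {-10}, lower {-\frac{1}{3}}, scaled by C = 1. Verdict: terminating - upper parameter -10 makes this a finite sum (last index 10), evaluated exactly. Exact value: -\frac{21645620361}{9784775}.


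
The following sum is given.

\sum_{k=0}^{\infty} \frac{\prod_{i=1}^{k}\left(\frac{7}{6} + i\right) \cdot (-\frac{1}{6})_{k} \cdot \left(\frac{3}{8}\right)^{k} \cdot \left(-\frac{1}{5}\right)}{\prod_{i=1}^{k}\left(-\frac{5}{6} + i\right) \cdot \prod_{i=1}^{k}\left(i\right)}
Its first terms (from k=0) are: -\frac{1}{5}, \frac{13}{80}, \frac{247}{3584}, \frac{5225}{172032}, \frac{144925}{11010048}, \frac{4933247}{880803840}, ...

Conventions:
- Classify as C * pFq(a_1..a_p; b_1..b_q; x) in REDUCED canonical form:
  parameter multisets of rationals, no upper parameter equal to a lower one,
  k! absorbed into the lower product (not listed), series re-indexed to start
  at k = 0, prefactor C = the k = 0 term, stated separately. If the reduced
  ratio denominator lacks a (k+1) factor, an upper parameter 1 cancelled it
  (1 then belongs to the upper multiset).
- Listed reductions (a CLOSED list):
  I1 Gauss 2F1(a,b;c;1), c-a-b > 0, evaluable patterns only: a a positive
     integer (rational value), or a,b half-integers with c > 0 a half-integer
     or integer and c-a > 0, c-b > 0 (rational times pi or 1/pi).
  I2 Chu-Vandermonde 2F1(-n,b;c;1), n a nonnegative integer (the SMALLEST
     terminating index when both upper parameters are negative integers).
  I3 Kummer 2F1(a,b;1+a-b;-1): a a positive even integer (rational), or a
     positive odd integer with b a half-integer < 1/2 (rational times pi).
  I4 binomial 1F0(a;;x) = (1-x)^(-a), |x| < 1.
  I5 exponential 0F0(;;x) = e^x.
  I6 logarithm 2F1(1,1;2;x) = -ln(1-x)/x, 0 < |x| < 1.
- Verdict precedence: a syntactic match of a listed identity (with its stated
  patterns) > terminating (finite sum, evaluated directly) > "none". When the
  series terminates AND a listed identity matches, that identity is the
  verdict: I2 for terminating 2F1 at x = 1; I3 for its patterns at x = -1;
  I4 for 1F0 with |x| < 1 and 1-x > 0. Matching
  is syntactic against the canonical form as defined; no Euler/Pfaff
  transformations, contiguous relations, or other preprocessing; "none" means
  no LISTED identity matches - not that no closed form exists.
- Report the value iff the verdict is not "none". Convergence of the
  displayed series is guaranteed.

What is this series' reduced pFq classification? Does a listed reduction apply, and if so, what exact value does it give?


Prefactor -\frac{1}{5}, argument \frac{3}{8}: 2F1 with upper {-\frac{1}{6}, \frac{13}{6}} over lower {\frac{1}{6}}. Verdict: none - at argument \frac{3}{8} the multisets {-\frac{1}{6}, \frac{13}{6}} ; {\frac{1}{6}} match no listed identity.

Structural cue: t_0 = -\frac{1}{5} here, and the running product (C = -1/5) telescopes to a rising factorial.
Ratio: r(k) = \frac{3}{8} * (k-\frac{1}{6}) (k+\frac{13}{6}) / [(k+\frac{1}{6}) (k+1)] - rational in k, leading ratio \frac{3}{8}; with t_0 = -\frac{1}{5}, classification follows.
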